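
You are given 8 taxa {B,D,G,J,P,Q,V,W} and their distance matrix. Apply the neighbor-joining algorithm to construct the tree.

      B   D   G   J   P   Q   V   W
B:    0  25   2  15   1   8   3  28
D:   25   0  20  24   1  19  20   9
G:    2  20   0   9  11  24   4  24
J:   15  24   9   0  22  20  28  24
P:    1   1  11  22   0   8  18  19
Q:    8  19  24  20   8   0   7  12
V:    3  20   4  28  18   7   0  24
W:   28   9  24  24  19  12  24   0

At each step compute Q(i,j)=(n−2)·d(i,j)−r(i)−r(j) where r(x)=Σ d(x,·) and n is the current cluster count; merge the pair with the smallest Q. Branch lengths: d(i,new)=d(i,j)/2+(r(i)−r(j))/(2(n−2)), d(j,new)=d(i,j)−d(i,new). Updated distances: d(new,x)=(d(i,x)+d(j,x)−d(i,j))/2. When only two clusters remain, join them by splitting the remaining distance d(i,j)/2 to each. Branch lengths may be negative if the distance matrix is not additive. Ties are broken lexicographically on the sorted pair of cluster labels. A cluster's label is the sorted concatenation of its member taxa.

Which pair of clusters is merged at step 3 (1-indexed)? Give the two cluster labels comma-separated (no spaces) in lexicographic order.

1. join D+W (d=9, Q=-204) ⇒ DW; edges |D|=8/3, |W|=19/3
  updated: d(B,DW)=22, d(DW,G)=35/2, d(DW,J)=39/2, d(DW,P)=11/2, d(DW,Q)=11, d(DW,V)=35/2
2. join G+J (d=9, Q=-136) ⇒ GJ; edges |G|=-1/10, |J|=91/10
  updated: d(B,GJ)=4, d(DW,GJ)=14, d(GJ,P)=12, d(GJ,Q)=35/2, d(GJ,V)=23/2
3. join DW+P (d=11/2, Q=-185/2) ⇒ DPW; edges |DW|=95/16, |P|=-7/16
  updated: d(B,DPW)=35/4, d(DPW,GJ)=41/4, d(DPW,Q)=27/4, d(DPW,V)=15
4. join DPW+Q (d=27/4, Q=-239/4) ⇒ DPQW; edges |DPW|=29/8, |Q|=25/8
  updated: d(B,DPQW)=5, d(DPQW,GJ)=21/2, d(DPQW,V)=61/8
5. join B+GJ (d=4, Q=-30) ⇒ BGJ; edges |B|=-3/2, |GJ|=11/2
  updated: d(BGJ,DPQW)=23/4, d(BGJ,V)=21/4
6. join BGJ+DPQW (d=23/4, Q=-149/8) ⇒ BDGJPQW; edges |BGJ|=27/16, |DPQW|=65/16
  updated: d(BDGJPQW,V)=57/16
7. join BDGJPQW+V (d=57/16) ⇒ BDGJPQVW; edges |BDGJPQW|=57/32, |V|=57/32
final tree: (((B:-3/2,(G:-1/10,J:91/10):11/2):27/16,(((D:8/3,W:19/3):95/16,P:-7/16):29/8,Q:25/8):65/16):57/32,V:57/32)
total length: 697/16

DW,P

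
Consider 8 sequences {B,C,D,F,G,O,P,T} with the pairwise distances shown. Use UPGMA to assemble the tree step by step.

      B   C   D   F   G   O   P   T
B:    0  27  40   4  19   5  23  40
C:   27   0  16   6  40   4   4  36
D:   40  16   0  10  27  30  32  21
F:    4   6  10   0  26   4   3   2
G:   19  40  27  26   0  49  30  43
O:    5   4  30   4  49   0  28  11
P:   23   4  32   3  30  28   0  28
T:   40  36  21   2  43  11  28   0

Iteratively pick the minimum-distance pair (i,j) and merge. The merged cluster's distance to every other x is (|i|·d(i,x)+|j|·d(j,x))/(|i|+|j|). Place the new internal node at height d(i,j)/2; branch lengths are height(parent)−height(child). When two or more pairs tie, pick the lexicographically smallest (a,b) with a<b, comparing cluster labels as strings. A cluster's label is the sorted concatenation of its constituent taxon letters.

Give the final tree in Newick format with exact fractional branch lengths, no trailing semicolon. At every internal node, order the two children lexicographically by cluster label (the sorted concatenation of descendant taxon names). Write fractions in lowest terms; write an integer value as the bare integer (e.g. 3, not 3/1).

((B:19/2,G:19/2):21/4,((((C:2,O:2):41/8,(F:1,T:1):49/8):3/4,P:63/8):121/40,D:109/10):77/20)

1. join F+T (d=2) ⇒ FT; edges |F|=1, |T|=1
  updated: d(B,FT)=22, d(C,FT)=21, d(D,FT)=31/2, d(FT,G)=69/2, d(FT,O)=15/2, d(FT,P)=31/2
2. join C+O (d=4) ⇒ CO; edges |C|=2, |O|=2
  updated: d(B,CO)=16, d(CO,D)=23, d(CO,FT)=57/4, d(CO,G)=89/2, d(CO,P)=16
3. join CO+FT (d=57/4) ⇒ CFOT; edges |CO|=41/8, |FT|=49/8
  updated: d(B,CFOT)=19, d(CFOT,D)=77/4, d(CFOT,G)=79/2, d(CFOT,P)=63/4
4. join CFOT+P (d=63/4) ⇒ CFOPT; edges |CFOT|=3/4, |P|=63/8
  updated: d(B,CFOPT)=99/5, d(CFOPT,D)=109/5, d(CFOPT,G)=188/5
5. join B+G (d=19) ⇒ BG; edges |B|=19/2, |G|=19/2
  updated: d(BG,CFOPT)=287/10, d(BG,D)=67/2
6. join CFOPT+D (d=109/5) ⇒ CDFOPT; edges |CFOPT|=121/40, |D|=109/10
  updated: d(BG,CDFOPT)=59/2
7. join BG+CDFOPT (d=59/2) ⇒ BCDFGOPT; edges |BG|=21/4, |CDFOPT|=77/20
final tree: ((B:19/2,G:19/2):21/4,((((C:2,O:2):41/8,(F:1,T:1):49/8):3/4,P:63/8):121/40,D:109/10):77/20)
total length: 679/10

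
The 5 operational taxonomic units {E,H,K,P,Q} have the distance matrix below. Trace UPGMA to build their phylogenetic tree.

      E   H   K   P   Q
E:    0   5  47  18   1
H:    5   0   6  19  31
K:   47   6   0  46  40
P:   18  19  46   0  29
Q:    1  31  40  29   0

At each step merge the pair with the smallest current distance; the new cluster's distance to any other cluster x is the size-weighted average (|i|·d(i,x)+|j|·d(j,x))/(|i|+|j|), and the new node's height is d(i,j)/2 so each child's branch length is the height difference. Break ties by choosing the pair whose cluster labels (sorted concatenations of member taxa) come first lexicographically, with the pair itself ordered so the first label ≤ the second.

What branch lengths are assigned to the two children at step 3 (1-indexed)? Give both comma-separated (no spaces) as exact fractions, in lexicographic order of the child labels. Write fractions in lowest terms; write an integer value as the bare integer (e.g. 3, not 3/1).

iteration 1: select E,Q (d=1); attach at lengths (1/2, 1/2); label the merged cluster EQ
  updated: d(EQ,H)=18, d(EQ,K)=87/2, d(EQ,P)=47/2
iteration 2: select H,K (d=6); attach at lengths (3, 3); label the merged cluster HK
  updated: d(EQ,HK)=123/4, d(HK,P)=65/2
iteration 3: select EQ,P (d=47/2); attach at lengths (45/4, 47/4); label the merged cluster EPQ
  updated: d(EPQ,HK)=94/3
iteration 4: select EPQ,HK (d=94/3); attach at lengths (47/12, 38/3); label the merged cluster EHKPQ
final tree: (((E:1/2,Q:1/2):45/4,P:47/4):47/12,(H:3,K:3):38/3)
total length: 559/12

45/4,47/4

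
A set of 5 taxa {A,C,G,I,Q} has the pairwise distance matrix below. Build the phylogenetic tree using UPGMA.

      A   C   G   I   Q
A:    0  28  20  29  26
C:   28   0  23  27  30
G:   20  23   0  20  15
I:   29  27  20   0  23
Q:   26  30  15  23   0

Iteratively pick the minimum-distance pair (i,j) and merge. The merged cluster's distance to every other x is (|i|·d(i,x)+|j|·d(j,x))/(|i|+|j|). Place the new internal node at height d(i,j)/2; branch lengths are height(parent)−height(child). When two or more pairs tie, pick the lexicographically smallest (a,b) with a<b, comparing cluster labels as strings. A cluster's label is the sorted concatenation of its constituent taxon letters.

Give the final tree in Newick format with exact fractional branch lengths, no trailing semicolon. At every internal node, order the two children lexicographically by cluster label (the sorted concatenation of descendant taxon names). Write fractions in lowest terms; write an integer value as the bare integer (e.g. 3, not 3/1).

1. join G+Q (d=15) ⇒ GQ; edges |G|=15/2, |Q|=15/2
  updated: d(A,GQ)=23, d(C,GQ)=53/2, d(GQ,I)=43/2
2. join GQ+I (d=43/2) ⇒ GIQ; edges |GQ|=13/4, |I|=43/4
  updated: d(A,GIQ)=25, d(C,GIQ)=80/3
3. join A+GIQ (d=25) ⇒ AGIQ; edges |A|=25/2, |GIQ|=7/4
  updated: d(AGIQ,C)=27
4. join AGIQ+C (d=27) ⇒ ACGIQ; edges |AGIQ|=1, |C|=27/2
final tree: ((A:25/2,((G:15/2,Q:15/2):13/4,I:43/4):7/4):1,C:27/2)
total length: 231/4

((A:25/2,((G:15/2,Q:15/2):13/4,I:43/4):7/4):1,C:27/2)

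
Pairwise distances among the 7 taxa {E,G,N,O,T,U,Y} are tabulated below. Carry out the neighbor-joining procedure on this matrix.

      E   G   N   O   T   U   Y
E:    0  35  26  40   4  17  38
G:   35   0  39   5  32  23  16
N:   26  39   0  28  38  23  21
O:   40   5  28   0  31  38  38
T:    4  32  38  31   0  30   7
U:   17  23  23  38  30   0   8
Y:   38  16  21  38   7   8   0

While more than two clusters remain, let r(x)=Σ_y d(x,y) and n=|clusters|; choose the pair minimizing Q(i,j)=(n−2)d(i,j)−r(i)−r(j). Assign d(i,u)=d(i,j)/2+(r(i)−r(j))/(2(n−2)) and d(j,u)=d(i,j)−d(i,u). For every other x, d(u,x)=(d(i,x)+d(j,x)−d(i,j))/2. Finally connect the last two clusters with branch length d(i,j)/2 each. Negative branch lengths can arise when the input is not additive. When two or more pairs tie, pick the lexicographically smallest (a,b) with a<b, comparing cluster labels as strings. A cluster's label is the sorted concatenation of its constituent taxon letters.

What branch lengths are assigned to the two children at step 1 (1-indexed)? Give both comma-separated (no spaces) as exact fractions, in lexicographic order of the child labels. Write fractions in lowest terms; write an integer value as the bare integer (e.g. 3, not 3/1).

-1/2,11/2

iteration 1: select G,O (d=5, Q=-305); attach at lengths (-1/2, 11/2); label the merged cluster GO
  updated: d(E,GO)=35, d(GO,N)=31, d(GO,T)=29, d(GO,U)=28, d(GO,Y)=49/2
iteration 2: select E,T (d=4, Q=-212); attach at lengths (7/2, 1/2); label the merged cluster ET
  updated: d(ET,GO)=30, d(ET,N)=30, d(ET,U)=43/2, d(ET,Y)=41/2
iteration 3: select U,Y (d=8, Q=-261/2); attach at lengths (61/12, 35/12); label the merged cluster UY
  updated: d(ET,UY)=17, d(GO,UY)=89/4, d(N,UY)=18
iteration 4: select ET,GO (d=30, Q=-401/4); attach at lengths (215/16, 265/16); label the merged cluster EGOT
  updated: d(EGOT,N)=31/2, d(EGOT,UY)=37/8
iteration 5: select EGOT,N (d=31/2, Q=-305/8); attach at lengths (17/16, 231/16); label the merged cluster EGNOT
  updated: d(EGNOT,UY)=57/16
iteration 6: select EGNOT,UY (d=57/16); attach at lengths (57/32, 57/32); label the merged cluster EGNOTUY
final tree: ((((E:7/2,T:1/2):215/16,(G:-1/2,O:11/2):265/16):17/16,N:231/16):57/32,(U:61/12,Y:35/12):57/32)
total length: 1057/16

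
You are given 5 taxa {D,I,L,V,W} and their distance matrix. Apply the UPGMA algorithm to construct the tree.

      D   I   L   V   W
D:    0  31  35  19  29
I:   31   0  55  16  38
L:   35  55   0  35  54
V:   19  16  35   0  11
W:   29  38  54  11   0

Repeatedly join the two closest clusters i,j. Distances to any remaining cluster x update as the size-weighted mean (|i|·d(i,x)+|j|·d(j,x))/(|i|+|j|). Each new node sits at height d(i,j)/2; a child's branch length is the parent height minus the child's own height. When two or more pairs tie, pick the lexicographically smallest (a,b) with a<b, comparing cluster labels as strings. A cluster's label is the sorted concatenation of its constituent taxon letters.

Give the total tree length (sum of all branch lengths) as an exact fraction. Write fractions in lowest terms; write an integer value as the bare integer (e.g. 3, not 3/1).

917/12

step 1: merge (V,W) at d=11; branch lengths V→11/2, W→11/2; new cluster VW
  updated: d(D,VW)=24, d(I,VW)=27, d(L,VW)=89/2
step 2: merge (D,VW) at d=24; branch lengths D→12, VW→13/2; new cluster DVW
  updated: d(DVW,I)=85/3, d(DVW,L)=124/3
step 3: merge (DVW,I) at d=85/3; branch lengths DVW→13/6, I→85/6; new cluster DIVW
  updated: d(DIVW,L)=179/4
step 4: merge (DIVW,L) at d=179/4; branch lengths DIVW→197/24, L→179/8; new cluster DILVW
final tree: (((D:12,(V:11/2,W:11/2):13/2):13/6,I:85/6):197/24,L:179/8)
total length: 917/12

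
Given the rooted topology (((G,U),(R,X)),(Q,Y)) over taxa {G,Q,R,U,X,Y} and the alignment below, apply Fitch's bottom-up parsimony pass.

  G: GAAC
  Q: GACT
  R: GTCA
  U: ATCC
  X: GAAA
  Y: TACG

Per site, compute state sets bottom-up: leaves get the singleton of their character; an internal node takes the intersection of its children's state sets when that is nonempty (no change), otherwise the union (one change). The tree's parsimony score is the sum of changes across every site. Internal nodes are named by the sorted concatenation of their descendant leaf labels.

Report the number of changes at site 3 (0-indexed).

3

GU@0: {G} ∪ {A} = {A,G} (union, +1)
RX@0: {G} ∩ {G} = {G} (intersection, +0)
GRUX@0: {A,G} ∩ {G} = {G} (intersection, +0)
QY@0: {G} ∪ {T} = {G,T} (union, +1)
GQRUXY@0: {G} ∩ {G,T} = {G} (intersection, +0)
GU@1: {A} ∪ {T} = {A,T} (union, +1)
RX@1: {T} ∪ {A} = {A,T} (union, +1)
GRUX@1: {A,T} ∩ {A,T} = {A,T} (intersection, +0)
QY@1: {A} ∩ {A} = {A} (intersection, +0)
GQRUXY@1: {A,T} ∩ {A} = {A} (intersection, +0)
GU@2: {A} ∪ {C} = {A,C} (union, +1)
RX@2: {C} ∪ {A} = {A,C} (union, +1)
GRUX@2: {A,C} ∩ {A,C} = {A,C} (intersection, +0)
QY@2: {C} ∩ {C} = {C} (intersection, +0)
GQRUXY@2: {A,C} ∩ {C} = {C} (intersection, +0)
GU@3: {C} ∩ {C} = {C} (intersection, +0)
RX@3: {A} ∩ {A} = {A} (intersection, +0)
GRUX@3: {C} ∪ {A} = {A,C} (union, +1)
QY@3: {T} ∪ {G} = {G,T} (union, +1)
GQRUXY@3: {A,C} ∪ {G,T} = {A,C,G,T} (union, +1)
per-site changes: [2, 2, 2, 3]; total = 9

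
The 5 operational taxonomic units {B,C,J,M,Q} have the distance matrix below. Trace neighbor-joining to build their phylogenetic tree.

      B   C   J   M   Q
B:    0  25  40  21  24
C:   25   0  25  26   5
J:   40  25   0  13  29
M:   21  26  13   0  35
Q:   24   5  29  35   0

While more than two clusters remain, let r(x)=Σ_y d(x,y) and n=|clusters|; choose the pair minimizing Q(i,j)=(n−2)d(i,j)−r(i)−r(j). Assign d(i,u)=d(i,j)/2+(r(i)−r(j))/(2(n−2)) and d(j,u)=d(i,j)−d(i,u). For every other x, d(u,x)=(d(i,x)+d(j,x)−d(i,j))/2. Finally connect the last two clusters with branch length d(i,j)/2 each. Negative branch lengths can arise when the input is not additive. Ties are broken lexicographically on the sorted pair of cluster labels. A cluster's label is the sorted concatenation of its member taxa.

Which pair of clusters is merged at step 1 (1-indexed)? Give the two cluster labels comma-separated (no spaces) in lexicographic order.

J,M

iteration 1: select J,M (d=13, Q=-163); attach at lengths (17/2, 9/2); label the merged cluster JM
  updated: d(B,JM)=24, d(C,JM)=19, d(JM,Q)=51/2
iteration 2: select B,JM (d=24, Q=-187/2); attach at lengths (105/8, 87/8); label the merged cluster BJM
  updated: d(BJM,C)=10, d(BJM,Q)=51/4
iteration 3: select BJM,C (d=10, Q=-111/4); attach at lengths (71/8, 9/8); label the merged cluster BCJM
  updated: d(BCJM,Q)=31/8
iteration 4: select BCJM,Q (d=31/8); attach at lengths (31/16, 31/16); label the merged cluster BCJMQ
final tree: (((B:105/8,(J:17/2,M:9/2):87/8):71/8,C:9/8):31/16,Q:31/16)
total length: 407/8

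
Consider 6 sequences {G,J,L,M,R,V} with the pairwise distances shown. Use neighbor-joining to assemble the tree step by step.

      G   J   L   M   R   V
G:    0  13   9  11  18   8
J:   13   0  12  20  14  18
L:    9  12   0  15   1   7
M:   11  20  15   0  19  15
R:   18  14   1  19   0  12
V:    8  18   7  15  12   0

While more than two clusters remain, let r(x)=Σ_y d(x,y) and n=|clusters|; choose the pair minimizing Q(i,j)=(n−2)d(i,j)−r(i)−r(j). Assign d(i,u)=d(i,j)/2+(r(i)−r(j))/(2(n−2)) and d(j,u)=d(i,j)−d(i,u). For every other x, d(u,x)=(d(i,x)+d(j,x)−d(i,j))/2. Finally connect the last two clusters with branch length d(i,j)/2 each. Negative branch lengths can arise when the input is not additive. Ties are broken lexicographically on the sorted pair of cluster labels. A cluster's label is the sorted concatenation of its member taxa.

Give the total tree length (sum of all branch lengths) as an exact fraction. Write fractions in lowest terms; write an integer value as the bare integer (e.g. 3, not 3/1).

529/16

step 1: merge (L,R) at d=1, Q=-104; branch lengths L→-2, R→3; new cluster LR
  updated: d(G,LR)=13, d(J,LR)=25/2, d(LR,M)=33/2, d(LR,V)=9
step 2: merge (J,LR) at d=25/2, Q=-77; branch lengths J→25/3, LR→25/6; new cluster JLR
  updated: d(G,JLR)=27/4, d(JLR,M)=12, d(JLR,V)=29/4
step 3: merge (G,M) at d=11, Q=-167/4; branch lengths G→39/16, M→137/16; new cluster GM
  updated: d(GM,JLR)=31/8, d(GM,V)=6
step 4: merge (GM,JLR) at d=31/8, Q=-137/8; branch lengths GM→21/16, JLR→41/16; new cluster GJLMR
  updated: d(GJLMR,V)=75/16
step 5: merge (GJLMR,V) at d=75/16; branch lengths GJLMR→75/32, V→75/32; new cluster GJLMRV
final tree: (((G:39/16,M:137/16):21/16,(J:25/3,(L:-2,R:3):25/6):41/16):75/32,V:75/32)
total length: 529/16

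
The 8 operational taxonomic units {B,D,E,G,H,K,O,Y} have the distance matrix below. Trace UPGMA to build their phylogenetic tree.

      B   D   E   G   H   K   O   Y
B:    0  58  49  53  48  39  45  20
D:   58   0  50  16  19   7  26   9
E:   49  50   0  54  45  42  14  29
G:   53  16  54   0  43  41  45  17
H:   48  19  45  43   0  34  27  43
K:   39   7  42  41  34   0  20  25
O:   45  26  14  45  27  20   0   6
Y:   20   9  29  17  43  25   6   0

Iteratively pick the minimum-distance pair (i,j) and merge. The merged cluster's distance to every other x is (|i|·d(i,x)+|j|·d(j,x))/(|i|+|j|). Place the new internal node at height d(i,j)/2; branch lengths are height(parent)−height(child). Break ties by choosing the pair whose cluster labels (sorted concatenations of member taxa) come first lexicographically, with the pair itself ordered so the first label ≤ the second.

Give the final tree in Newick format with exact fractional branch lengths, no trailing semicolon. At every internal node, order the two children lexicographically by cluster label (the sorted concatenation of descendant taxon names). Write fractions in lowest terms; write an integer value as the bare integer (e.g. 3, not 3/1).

1. join O+Y (d=6) ⇒ OY; edges |O|=3, |Y|=3
  updated: d(B,OY)=65/2, d(D,OY)=35/2, d(E,OY)=43/2, d(G,OY)=31, d(H,OY)=35, d(K,OY)=45/2
2. join D+K (d=7) ⇒ DK; edges |D|=7/2, |K|=7/2
  updated: d(B,DK)=97/2, d(DK,E)=46, d(DK,G)=57/2, d(DK,H)=53/2, d(DK,OY)=20
3. join DK+OY (d=20) ⇒ DKOY; edges |DK|=13/2, |OY|=7
  updated: d(B,DKOY)=81/2, d(DKOY,E)=135/4, d(DKOY,G)=119/4, d(DKOY,H)=123/4
4. join DKOY+G (d=119/4) ⇒ DGKOY; edges |DKOY|=39/8, |G|=119/8
  updated: d(B,DGKOY)=43, d(DGKOY,E)=189/5, d(DGKOY,H)=166/5
5. join DGKOY+H (d=166/5) ⇒ DGHKOY; edges |DGKOY|=69/40, |H|=83/5
  updated: d(B,DGHKOY)=263/6, d(DGHKOY,E)=39
6. join DGHKOY+E (d=39) ⇒ DEGHKOY; edges |DGHKOY|=29/10, |E|=39/2
  updated: d(B,DEGHKOY)=312/7
7. join B+DEGHKOY (d=312/7) ⇒ BDEGHKOY; edges |B|=156/7, |DEGHKOY|=39/14
final tree: (B:156/7,(((((D:7/2,K:7/2):13/2,(O:3,Y:3):7):39/8,G:119/8):69/40,H:83/5):29/10,E:39/2):39/14)
total length: 31373/280

(B:156/7,(((((D:7/2,K:7/2):13/2,(O:3,Y:3):7):39/8,G:119/8):69/40,H:83/5):29/10,E:39/2):39/14)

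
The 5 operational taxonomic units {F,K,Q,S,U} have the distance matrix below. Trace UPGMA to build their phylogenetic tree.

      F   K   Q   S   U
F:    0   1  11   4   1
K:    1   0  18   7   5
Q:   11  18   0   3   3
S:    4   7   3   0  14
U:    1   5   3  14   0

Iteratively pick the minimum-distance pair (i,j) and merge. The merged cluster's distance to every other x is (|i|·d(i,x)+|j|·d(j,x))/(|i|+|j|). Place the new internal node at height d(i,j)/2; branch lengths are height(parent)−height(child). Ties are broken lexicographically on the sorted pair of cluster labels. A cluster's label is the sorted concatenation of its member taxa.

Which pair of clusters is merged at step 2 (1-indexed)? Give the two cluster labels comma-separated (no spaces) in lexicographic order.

1. join F+K (d=1) ⇒ FK; edges |F|=1/2, |K|=1/2
  updated: d(FK,Q)=29/2, d(FK,S)=11/2, d(FK,U)=3
2. join FK+U (d=3) ⇒ FKU; edges |FK|=1, |U|=3/2
  updated: d(FKU,Q)=32/3, d(FKU,S)=25/3
3. join Q+S (d=3) ⇒ QS; edges |Q|=3/2, |S|=3/2
  updated: d(FKU,QS)=19/2
4. join FKU+QS (d=19/2) ⇒ FKQSU; edges |FKU|=13/4, |QS|=13/4
final tree: (((F:1/2,K:1/2):1,U:3/2):13/4,(Q:3/2,S:3/2):13/4)
total length: 13

FK,U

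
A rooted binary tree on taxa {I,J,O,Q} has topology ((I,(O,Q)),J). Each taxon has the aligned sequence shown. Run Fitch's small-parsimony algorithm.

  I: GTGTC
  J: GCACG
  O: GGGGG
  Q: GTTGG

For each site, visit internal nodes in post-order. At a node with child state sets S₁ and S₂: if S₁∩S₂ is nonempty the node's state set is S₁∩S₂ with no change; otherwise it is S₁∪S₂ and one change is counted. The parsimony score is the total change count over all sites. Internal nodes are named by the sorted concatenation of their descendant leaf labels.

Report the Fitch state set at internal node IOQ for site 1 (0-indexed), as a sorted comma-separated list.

T

site 0, node OQ: O={G} ∩ Q={G} → {G} (+0)
site 0, node IOQ: I={G} ∩ OQ={G} → {G} (+0)
site 0, node IJOQ: IOQ={G} ∩ J={G} → {G} (+0)
site 1, node OQ: O={G} ∪ Q={T} → {G,T} (+1)
site 1, node IOQ: I={T} ∩ OQ={G,T} → {T} (+0)
site 1, node IJOQ: IOQ={T} ∪ J={C} → {C,T} (+1)
site 2, node OQ: O={G} ∪ Q={T} → {G,T} (+1)
site 2, node IOQ: I={G} ∩ OQ={G,T} → {G} (+0)
site 2, node IJOQ: IOQ={G} ∪ J={A} → {A,G} (+1)
site 3, node OQ: O={G} ∩ Q={G} → {G} (+0)
site 3, node IOQ: I={T} ∪ OQ={G} → {G,T} (+1)
site 3, node IJOQ: IOQ={G,T} ∪ J={C} → {C,G,T} (+1)
site 4, node OQ: O={G} ∩ Q={G} → {G} (+0)
site 4, node IOQ: I={C} ∪ OQ={G} → {C,G} (+1)
site 4, node IJOQ: IOQ={C,G} ∩ J={G} → {G} (+0)
per-site changes: [0, 2, 2, 2, 1]; total = 7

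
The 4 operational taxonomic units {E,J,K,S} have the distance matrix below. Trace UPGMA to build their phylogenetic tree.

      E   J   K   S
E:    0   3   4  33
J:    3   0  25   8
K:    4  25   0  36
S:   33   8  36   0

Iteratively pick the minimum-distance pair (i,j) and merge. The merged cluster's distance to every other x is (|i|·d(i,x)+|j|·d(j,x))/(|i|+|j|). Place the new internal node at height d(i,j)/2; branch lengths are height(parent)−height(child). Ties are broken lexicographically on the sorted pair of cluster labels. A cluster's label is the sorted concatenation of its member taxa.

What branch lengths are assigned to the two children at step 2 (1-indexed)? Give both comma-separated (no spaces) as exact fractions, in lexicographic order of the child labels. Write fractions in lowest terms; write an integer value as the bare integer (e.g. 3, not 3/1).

23/4,29/4

1. join E+J (d=3) ⇒ EJ; edges |E|=3/2, |J|=3/2
  updated: d(EJ,K)=29/2, d(EJ,S)=41/2
2. join EJ+K (d=29/2) ⇒ EJK; edges |EJ|=23/4, |K|=29/4
  updated: d(EJK,S)=77/3
3. join EJK+S (d=77/3) ⇒ EJKS; edges |EJK|=67/12, |S|=77/6
final tree: (((E:3/2,J:3/2):23/4,K:29/4):67/12,S:77/6)
total length: 413/12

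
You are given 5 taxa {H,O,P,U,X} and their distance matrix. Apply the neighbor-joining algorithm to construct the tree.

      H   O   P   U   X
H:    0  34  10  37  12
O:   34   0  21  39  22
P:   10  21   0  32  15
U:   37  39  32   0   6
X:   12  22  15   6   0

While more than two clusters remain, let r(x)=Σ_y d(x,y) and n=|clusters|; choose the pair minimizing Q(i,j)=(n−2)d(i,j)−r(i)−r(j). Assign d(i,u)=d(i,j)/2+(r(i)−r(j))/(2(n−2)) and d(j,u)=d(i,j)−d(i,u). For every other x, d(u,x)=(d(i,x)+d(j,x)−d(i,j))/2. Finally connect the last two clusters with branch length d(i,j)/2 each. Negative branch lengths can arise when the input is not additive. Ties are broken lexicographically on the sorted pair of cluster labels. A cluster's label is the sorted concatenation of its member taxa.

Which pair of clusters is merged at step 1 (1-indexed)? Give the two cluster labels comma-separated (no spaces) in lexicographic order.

iteration 1: select U,X (d=6, Q=-151); attach at lengths (77/6, -41/6); label the merged cluster UX
  updated: d(H,UX)=43/2, d(O,UX)=55/2, d(P,UX)=41/2
iteration 2: select H,P (d=10, Q=-97); attach at lengths (17/2, 3/2); label the merged cluster HP
  updated: d(HP,O)=45/2, d(HP,UX)=16
iteration 3: select HP,O (d=45/2, Q=-66); attach at lengths (11/2, 17); label the merged cluster HOP
  updated: d(HOP,UX)=21/2
iteration 4: select HOP,UX (d=21/2); attach at lengths (21/4, 21/4); label the merged cluster HOPUX
final tree: (((H:17/2,P:3/2):11/2,O:17):21/4,(U:77/6,X:-41/6):21/4)
total length: 49

U,X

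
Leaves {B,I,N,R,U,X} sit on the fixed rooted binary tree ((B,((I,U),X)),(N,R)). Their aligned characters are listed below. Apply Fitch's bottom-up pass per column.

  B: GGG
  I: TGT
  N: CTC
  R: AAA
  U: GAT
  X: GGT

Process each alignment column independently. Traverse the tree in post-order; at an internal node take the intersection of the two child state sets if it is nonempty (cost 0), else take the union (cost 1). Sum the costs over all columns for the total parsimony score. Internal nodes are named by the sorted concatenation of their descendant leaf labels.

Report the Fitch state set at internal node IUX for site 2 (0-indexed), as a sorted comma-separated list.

T

IU@0: {T} ∪ {G} = {G,T} (union, +1)
IUX@0: {G,T} ∩ {G} = {G} (intersection, +0)
BIUX@0: {G} ∩ {G} = {G} (intersection, +0)
NR@0: {C} ∪ {A} = {A,C} (union, +1)
BINRUX@0: {G} ∪ {A,C} = {A,C,G} (union, +1)
IU@1: {G} ∪ {A} = {A,G} (union, +1)
IUX@1: {A,G} ∩ {G} = {G} (intersection, +0)
BIUX@1: {G} ∩ {G} = {G} (intersection, +0)
NR@1: {T} ∪ {A} = {A,T} (union, +1)
BINRUX@1: {G} ∪ {A,T} = {A,G,T} (union, +1)
IU@2: {T} ∩ {T} = {T} (intersection, +0)
IUX@2: {T} ∩ {T} = {T} (intersection, +0)
BIUX@2: {G} ∪ {T} = {G,T} (union, +1)
NR@2: {C} ∪ {A} = {A,C} (union, +1)
BINRUX@2: {G,T} ∪ {A,C} = {A,C,G,T} (union, +1)
per-site changes: [3, 3, 3]; total = 9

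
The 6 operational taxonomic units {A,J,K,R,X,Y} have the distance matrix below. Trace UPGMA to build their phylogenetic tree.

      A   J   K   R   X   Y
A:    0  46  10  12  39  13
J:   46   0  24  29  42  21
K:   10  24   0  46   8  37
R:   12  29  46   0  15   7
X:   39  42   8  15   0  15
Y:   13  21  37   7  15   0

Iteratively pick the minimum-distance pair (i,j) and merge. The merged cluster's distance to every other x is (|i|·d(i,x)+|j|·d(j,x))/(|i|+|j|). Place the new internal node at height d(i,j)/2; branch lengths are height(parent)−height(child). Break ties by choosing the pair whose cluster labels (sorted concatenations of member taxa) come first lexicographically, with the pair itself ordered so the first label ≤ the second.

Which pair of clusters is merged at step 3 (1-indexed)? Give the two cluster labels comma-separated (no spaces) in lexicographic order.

1. join R+Y (d=7) ⇒ RY; edges |R|=7/2, |Y|=7/2
  updated: d(A,RY)=25/2, d(J,RY)=25, d(K,RY)=83/2, d(RY,X)=15
2. join K+X (d=8) ⇒ KX; edges |K|=4, |X|=4
  updated: d(A,KX)=49/2, d(J,KX)=33, d(KX,RY)=113/4
3. join A+RY (d=25/2) ⇒ ARY; edges |A|=25/4, |RY|=11/4
  updated: d(ARY,J)=32, d(ARY,KX)=27
4. join ARY+KX (d=27) ⇒ AKRXY; edges |ARY|=29/4, |KX|=19/2
  updated: d(AKRXY,J)=162/5
5. join AKRXY+J (d=162/5) ⇒ AJKRXY; edges |AKRXY|=27/10, |J|=81/5
final tree: (((A:25/4,(R:7/2,Y:7/2):11/4):29/4,(K:4,X:4):19/2):27/10,J:81/5)
total length: 1193/20

A,RY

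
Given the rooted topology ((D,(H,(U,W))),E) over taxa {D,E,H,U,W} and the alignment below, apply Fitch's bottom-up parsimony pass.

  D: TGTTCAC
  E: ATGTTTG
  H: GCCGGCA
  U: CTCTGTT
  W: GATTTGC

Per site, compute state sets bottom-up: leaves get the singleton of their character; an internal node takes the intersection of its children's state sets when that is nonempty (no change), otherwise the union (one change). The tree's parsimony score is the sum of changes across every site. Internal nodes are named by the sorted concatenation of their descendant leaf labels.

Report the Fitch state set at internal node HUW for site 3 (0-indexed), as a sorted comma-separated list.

site 0, node UW: U={C} ∪ W={G} → {C,G} (+1)
site 0, node HUW: H={G} ∩ UW={C,G} → {G} (+0)
site 0, node DHUW: D={T} ∪ HUW={G} → {G,T} (+1)
site 0, node DEHUW: DHUW={G,T} ∪ E={A} → {A,G,T} (+1)
site 1, node UW: U={T} ∪ W={A} → {A,T} (+1)
site 1, node HUW: H={C} ∪ UW={A,T} → {A,C,T} (+1)
site 1, node DHUW: D={G} ∪ HUW={A,C,T} → {A,C,G,T} (+1)
site 1, node DEHUW: DHUW={A,C,G,T} ∩ E={T} → {T} (+0)
site 2, node UW: U={C} ∪ W={T} → {C,T} (+1)
site 2, node HUW: H={C} ∩ UW={C,T} → {C} (+0)
site 2, node DHUW: D={T} ∪ HUW={C} → {C,T} (+1)
site 2, node DEHUW: DHUW={C,T} ∪ E={G} → {C,G,T} (+1)
site 3, node UW: U={T} ∩ W={T} → {T} (+0)
site 3, node HUW: H={G} ∪ UW={T} → {G,T} (+1)
site 3, node DHUW: D={T} ∩ HUW={G,T} → {T} (+0)
site 3, node DEHUW: DHUW={T} ∩ E={T} → {T} (+0)
site 4, node UW: U={G} ∪ W={T} → {G,T} (+1)
site 4, node HUW: H={G} ∩ UW={G,T} → {G} (+0)
site 4, node DHUW: D={C} ∪ HUW={G} → {C,G} (+1)
site 4, node DEHUW: DHUW={C,G} ∪ E={T} → {C,G,T} (+1)
site 5, node UW: U={T} ∪ W={G} → {G,T} (+1)
site 5, node HUW: H={C} ∪ UW={G,T} → {C,G,T} (+1)
site 5, node DHUW: D={A} ∪ HUW={C,G,T} → {A,C,G,T} (+1)
site 5, node DEHUW: DHUW={A,C,G,T} ∩ E={T} → {T} (+0)
site 6, node UW: U={T} ∪ W={C} → {C,T} (+1)
site 6, node HUW: H={A} ∪ UW={C,T} → {A,C,T} (+1)
site 6, node DHUW: D={C} ∩ HUW={A,C,T} → {C} (+0)
site 6, node DEHUW: DHUW={C} ∪ E={G} → {C,G} (+1)
per-site changes: [3, 3, 3, 1, 3, 3, 3]; total = 19

G,T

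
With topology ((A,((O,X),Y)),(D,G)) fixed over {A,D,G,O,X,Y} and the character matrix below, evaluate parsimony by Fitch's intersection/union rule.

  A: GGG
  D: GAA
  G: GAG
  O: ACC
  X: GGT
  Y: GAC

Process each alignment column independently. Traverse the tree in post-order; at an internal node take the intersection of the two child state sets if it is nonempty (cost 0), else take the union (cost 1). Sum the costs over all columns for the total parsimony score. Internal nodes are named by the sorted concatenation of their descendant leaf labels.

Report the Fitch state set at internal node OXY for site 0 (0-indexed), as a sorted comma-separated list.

site 0, node OX: O={A} ∪ X={G} → {A,G} (+1)
site 0, node OXY: OX={A,G} ∩ Y={G} → {G} (+0)
site 0, node AOXY: A={G} ∩ OXY={G} → {G} (+0)
site 0, node DG: D={G} ∩ G={G} → {G} (+0)
site 0, node ADGOXY: AOXY={G} ∩ DG={G} → {G} (+0)
site 1, node OX: O={C} ∪ X={G} → {C,G} (+1)
site 1, node OXY: OX={C,G} ∪ Y={A} → {A,C,G} (+1)
site 1, node AOXY: A={G} ∩ OXY={A,C,G} → {G} (+0)
site 1, node DG: D={A} ∩ G={A} → {A} (+0)
site 1, node ADGOXY: AOXY={G} ∪ DG={A} → {A,G} (+1)
site 2, node OX: O={C} ∪ X={T} → {C,T} (+1)
site 2, node OXY: OX={C,T} ∩ Y={C} → {C} (+0)
site 2, node AOXY: A={G} ∪ OXY={C} → {C,G} (+1)
site 2, node DG: D={A} ∪ G={G} → {A,G} (+1)
site 2, node ADGOXY: AOXY={C,G} ∩ DG={A,G} → {G} (+0)
per-site changes: [1, 3, 3]; total = 7

G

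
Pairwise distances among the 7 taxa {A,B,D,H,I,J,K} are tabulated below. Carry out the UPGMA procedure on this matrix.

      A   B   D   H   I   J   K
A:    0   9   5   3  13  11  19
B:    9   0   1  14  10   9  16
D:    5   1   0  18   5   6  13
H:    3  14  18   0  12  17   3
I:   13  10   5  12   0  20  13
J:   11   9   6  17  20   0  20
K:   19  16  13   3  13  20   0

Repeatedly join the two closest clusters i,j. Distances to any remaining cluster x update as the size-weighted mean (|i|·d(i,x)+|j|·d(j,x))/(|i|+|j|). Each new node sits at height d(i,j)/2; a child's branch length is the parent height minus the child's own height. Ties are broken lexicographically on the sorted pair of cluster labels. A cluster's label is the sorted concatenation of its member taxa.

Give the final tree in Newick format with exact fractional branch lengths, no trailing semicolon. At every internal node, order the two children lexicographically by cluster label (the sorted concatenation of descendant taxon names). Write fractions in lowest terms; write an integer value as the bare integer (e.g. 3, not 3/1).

(((A:3/2,H:3/2):4,K:11/2):29/24,(((B:1/2,D:1/2):13/4,I:15/4):25/12,J:35/6):7/8)

iteration 1: select B,D (d=1); attach at lengths (1/2, 1/2); label the merged cluster BD
  updated: d(A,BD)=7, d(BD,H)=16, d(BD,I)=15/2, d(BD,J)=15/2, d(BD,K)=29/2
iteration 2: select A,H (d=3); attach at lengths (3/2, 3/2); label the merged cluster AH
  updated: d(AH,BD)=23/2, d(AH,I)=25/2, d(AH,J)=14, d(AH,K)=11
iteration 3: select BD,I (d=15/2); attach at lengths (13/4, 15/4); label the merged cluster BDI
  updated: d(AH,BDI)=71/6, d(BDI,J)=35/3, d(BDI,K)=14
iteration 4: select AH,K (d=11); attach at lengths (4, 11/2); label the merged cluster AHK
  updated: d(AHK,BDI)=113/9, d(AHK,J)=16
iteration 5: select BDI,J (d=35/3); attach at lengths (25/12, 35/6); label the merged cluster BDIJ
  updated: d(AHK,BDIJ)=161/12
iteration 6: select AHK,BDIJ (d=161/12); attach at lengths (29/24, 7/8); label the merged cluster ABDHIJK
final tree: (((A:3/2,H:3/2):4,K:11/2):29/24,(((B:1/2,D:1/2):13/4,I:15/4):25/12,J:35/6):7/8)
total length: 61/2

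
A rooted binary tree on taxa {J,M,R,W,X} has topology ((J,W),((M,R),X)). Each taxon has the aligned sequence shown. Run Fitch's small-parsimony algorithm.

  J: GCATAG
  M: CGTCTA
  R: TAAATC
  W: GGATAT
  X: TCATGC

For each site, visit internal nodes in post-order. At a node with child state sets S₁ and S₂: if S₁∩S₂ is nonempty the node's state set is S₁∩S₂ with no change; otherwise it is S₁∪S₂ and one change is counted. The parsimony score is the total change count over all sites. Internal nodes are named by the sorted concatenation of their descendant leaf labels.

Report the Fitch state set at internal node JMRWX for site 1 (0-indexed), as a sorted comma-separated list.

C,G

JW@0: {G} ∩ {G} = {G} (intersection, +0)
MR@0: {C} ∪ {T} = {C,T} (union, +1)
MRX@0: {C,T} ∩ {T} = {T} (intersection, +0)
JMRWX@0: {G} ∪ {T} = {G,T} (union, +1)
JW@1: {C} ∪ {G} = {C,G} (union, +1)
MR@1: {G} ∪ {A} = {A,G} (union, +1)
MRX@1: {A,G} ∪ {C} = {A,C,G} (union, +1)
JMRWX@1: {C,G} ∩ {A,C,G} = {C,G} (intersection, +0)
JW@2: {A} ∩ {A} = {A} (intersection, +0)
MR@2: {T} ∪ {A} = {A,T} (union, +1)
MRX@2: {A,T} ∩ {A} = {A} (intersection, +0)
JMRWX@2: {A} ∩ {A} = {A} (intersection, +0)
JW@3: {T} ∩ {T} = {T} (intersection, +0)
MR@3: {C} ∪ {A} = {A,C} (union, +1)
MRX@3: {A,C} ∪ {T} = {A,C,T} (union, +1)
JMRWX@3: {T} ∩ {A,C,T} = {T} (intersection, +0)
JW@4: {A} ∩ {A} = {A} (intersection, +0)
MR@4: {T} ∩ {T} = {T} (intersection, +0)
MRX@4: {T} ∪ {G} = {G,T} (union, +1)
JMRWX@4: {A} ∪ {G,T} = {A,G,T} (union, +1)
JW@5: {G} ∪ {T} = {G,T} (union, +1)
MR@5: {A} ∪ {C} = {A,C} (union, +1)
MRX@5: {A,C} ∩ {C} = {C} (intersection, +0)
JMRWX@5: {G,T} ∪ {C} = {C,G,T} (union, +1)
per-site changes: [2, 3, 1, 2, 2, 3]; total = 13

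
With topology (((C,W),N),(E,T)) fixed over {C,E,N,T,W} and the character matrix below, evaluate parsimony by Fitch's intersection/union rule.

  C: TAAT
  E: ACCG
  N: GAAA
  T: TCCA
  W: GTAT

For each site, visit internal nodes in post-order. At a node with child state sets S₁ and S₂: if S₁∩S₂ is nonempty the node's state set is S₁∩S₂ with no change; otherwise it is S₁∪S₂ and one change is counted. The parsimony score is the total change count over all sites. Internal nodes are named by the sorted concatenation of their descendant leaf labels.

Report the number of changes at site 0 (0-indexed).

[col 0] CW: children C:{T}, W:{G} ∪→ {G,T}; cost 1
[col 0] CNW: children CW:{G,T}, N:{G} ∩→ {G}; cost 0
[col 0] ET: children E:{A}, T:{T} ∪→ {A,T}; cost 1
[col 0] CENTW: children CNW:{G}, ET:{A,T} ∪→ {A,G,T}; cost 1
[col 1] CW: children C:{A}, W:{T} ∪→ {A,T}; cost 1
[col 1] CNW: children CW:{A,T}, N:{A} ∩→ {A}; cost 0
[col 1] ET: children E:{C}, T:{C} ∩→ {C}; cost 0
[col 1] CENTW: children CNW:{A}, ET:{C} ∪→ {A,C}; cost 1
[col 2] CW: children C:{A}, W:{A} ∩→ {A}; cost 0
[col 2] CNW: children CW:{A}, N:{A} ∩→ {A}; cost 0
[col 2] ET: children E:{C}, T:{C} ∩→ {C}; cost 0
[col 2] CENTW: children CNW:{A}, ET:{C} ∪→ {A,C}; cost 1
[col 3] CW: children C:{T}, W:{T} ∩→ {T}; cost 0
[col 3] CNW: children CW:{T}, N:{A} ∪→ {A,T}; cost 1
[col 3] ET: children E:{G}, T:{A} ∪→ {A,G}; cost 1
[col 3] CENTW: children CNW:{A,T}, ET:{A,G} ∩→ {A}; cost 0
per-site changes: [3, 2, 1, 2]; total = 8

3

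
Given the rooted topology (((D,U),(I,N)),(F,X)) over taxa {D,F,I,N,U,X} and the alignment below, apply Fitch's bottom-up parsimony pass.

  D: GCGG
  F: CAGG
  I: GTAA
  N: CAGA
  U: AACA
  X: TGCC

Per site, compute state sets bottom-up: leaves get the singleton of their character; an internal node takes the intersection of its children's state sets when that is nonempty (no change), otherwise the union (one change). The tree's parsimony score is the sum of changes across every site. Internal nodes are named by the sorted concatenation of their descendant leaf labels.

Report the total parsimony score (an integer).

DU@0: {G} ∪ {A} = {A,G} (union, +1)
IN@0: {G} ∪ {C} = {C,G} (union, +1)
DINU@0: {A,G} ∩ {C,G} = {G} (intersection, +0)
FX@0: {C} ∪ {T} = {C,T} (union, +1)
DFINUX@0: {G} ∪ {C,T} = {C,G,T} (union, +1)
DU@1: {C} ∪ {A} = {A,C} (union, +1)
IN@1: {T} ∪ {A} = {A,T} (union, +1)
DINU@1: {A,C} ∩ {A,T} = {A} (intersection, +0)
FX@1: {A} ∪ {G} = {A,G} (union, +1)
DFINUX@1: {A} ∩ {A,G} = {A} (intersection, +0)
DU@2: {G} ∪ {C} = {C,G} (union, +1)
IN@2: {A} ∪ {G} = {A,G} (union, +1)
DINU@2: {C,G} ∩ {A,G} = {G} (intersection, +0)
FX@2: {G} ∪ {C} = {C,G} (union, +1)
DFINUX@2: {G} ∩ {C,G} = {G} (intersection, +0)
DU@3: {G} ∪ {A} = {A,G} (union, +1)
IN@3: {A} ∩ {A} = {A} (intersection, +0)
DINU@3: {A,G} ∩ {A} = {A} (intersection, +0)
FX@3: {G} ∪ {C} = {C,G} (union, +1)
DFINUX@3: {A} ∪ {C,G} = {A,C,G} (union, +1)
per-site changes: [4, 3, 3, 3]; total = 13

13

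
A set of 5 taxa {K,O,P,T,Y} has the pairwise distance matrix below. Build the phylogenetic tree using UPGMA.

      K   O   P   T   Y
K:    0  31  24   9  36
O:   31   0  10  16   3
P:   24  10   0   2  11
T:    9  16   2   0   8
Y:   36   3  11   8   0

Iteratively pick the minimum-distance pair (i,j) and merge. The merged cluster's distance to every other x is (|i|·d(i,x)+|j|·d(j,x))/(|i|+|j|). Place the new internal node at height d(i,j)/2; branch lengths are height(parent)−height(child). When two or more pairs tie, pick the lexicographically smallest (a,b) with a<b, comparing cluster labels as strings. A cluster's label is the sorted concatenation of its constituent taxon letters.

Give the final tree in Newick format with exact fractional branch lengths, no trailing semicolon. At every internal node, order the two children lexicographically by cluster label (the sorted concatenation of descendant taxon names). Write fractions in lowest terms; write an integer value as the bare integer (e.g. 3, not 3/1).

(K:25/2,((O:3/2,Y:3/2):33/8,(P:1,T:1):37/8):55/8)

1. join P+T (d=2) ⇒ PT; edges |P|=1, |T|=1
  updated: d(K,PT)=33/2, d(O,PT)=13, d(PT,Y)=19/2
2. join O+Y (d=3) ⇒ OY; edges |O|=3/2, |Y|=3/2
  updated: d(K,OY)=67/2, d(OY,PT)=45/4
3. join OY+PT (d=45/4) ⇒ OPTY; edges |OY|=33/8, |PT|=37/8
  updated: d(K,OPTY)=25
4. join K+OPTY (d=25) ⇒ KOPTY; edges |K|=25/2, |OPTY|=55/8
final tree: (K:25/2,((O:3/2,Y:3/2):33/8,(P:1,T:1):37/8):55/8)
total length: 265/8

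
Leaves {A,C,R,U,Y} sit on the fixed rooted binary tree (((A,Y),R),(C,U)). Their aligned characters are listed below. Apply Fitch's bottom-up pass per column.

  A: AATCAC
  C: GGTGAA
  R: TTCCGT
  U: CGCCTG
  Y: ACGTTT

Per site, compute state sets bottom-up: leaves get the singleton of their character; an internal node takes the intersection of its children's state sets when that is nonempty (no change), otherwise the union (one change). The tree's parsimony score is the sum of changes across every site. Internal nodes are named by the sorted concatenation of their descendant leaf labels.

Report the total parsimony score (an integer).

[col 0] AY: children A:{A}, Y:{A} ∩→ {A}; cost 0
[col 0] ARY: children AY:{A}, R:{T} ∪→ {A,T}; cost 1
[col 0] CU: children C:{G}, U:{C} ∪→ {C,G}; cost 1
[col 0] ACRUY: children ARY:{A,T}, CU:{C,G} ∪→ {A,C,G,T}; cost 1
[col 1] AY: children A:{A}, Y:{C} ∪→ {A,C}; cost 1
[col 1] ARY: children AY:{A,C}, R:{T} ∪→ {A,C,T}; cost 1
[col 1] CU: children C:{G}, U:{G} ∩→ {G}; cost 0
[col 1] ACRUY: children ARY:{A,C,T}, CU:{G} ∪→ {A,C,G,T}; cost 1
[col 2] AY: children A:{T}, Y:{G} ∪→ {G,T}; cost 1
[col 2] ARY: children AY:{G,T}, R:{C} ∪→ {C,G,T}; cost 1
[col 2] CU: children C:{T}, U:{C} ∪→ {C,T}; cost 1
[col 2] ACRUY: children ARY:{C,G,T}, CU:{C,T} ∩→ {C,T}; cost 0
[col 3] AY: children A:{C}, Y:{T} ∪→ {C,T}; cost 1
[col 3] ARY: children AY:{C,T}, R:{C} ∩→ {C}; cost 0
[col 3] CU: children C:{G}, U:{C} ∪→ {C,G}; cost 1
[col 3] ACRUY: children ARY:{C}, CU:{C,G} ∩→ {C}; cost 0
[col 4] AY: children A:{A}, Y:{T} ∪→ {A,T}; cost 1
[col 4] ARY: children AY:{A,T}, R:{G} ∪→ {A,G,T}; cost 1
[col 4] CU: children C:{A}, U:{T} ∪→ {A,T}; cost 1
[col 4] ACRUY: children ARY:{A,G,T}, CU:{A,T} ∩→ {A,T}; cost 0
[col 5] AY: children A:{C}, Y:{T} ∪→ {C,T}; cost 1
[col 5] ARY: children AY:{C,T}, R:{T} ∩→ {T}; cost 0
[col 5] CU: children C:{A}, U:{G} ∪→ {A,G}; cost 1
[col 5] ACRUY: children ARY:{T}, CU:{A,G} ∪→ {A,G,T}; cost 1
per-site changes: [3, 3, 3, 2, 3, 3]; total = 17

17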